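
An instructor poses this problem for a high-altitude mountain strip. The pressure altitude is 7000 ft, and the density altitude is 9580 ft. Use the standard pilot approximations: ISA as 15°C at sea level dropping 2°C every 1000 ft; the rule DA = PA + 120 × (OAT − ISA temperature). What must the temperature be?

Density altitude − pressure altitude = 9580 − 7000 = +2580 ft.
At 120 ft/°C that is an ISA deviation of 2580/120 = +21.5°C.
ISA temperature at 7000 ft = 15 − 2 × (7000/1000) = 1°C.
OAT = ISA + deviation = 1 + (+21.5) = 22.5°C.

22.5°C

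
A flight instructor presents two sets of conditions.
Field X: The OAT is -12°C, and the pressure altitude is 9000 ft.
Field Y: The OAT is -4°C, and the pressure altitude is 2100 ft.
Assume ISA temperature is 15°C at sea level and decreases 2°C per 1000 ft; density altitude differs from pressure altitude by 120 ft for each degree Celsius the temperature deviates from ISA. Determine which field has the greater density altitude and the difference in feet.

Field X: ISA temp = -3°C, deviation -9°C, DA = 9000 + 120 × (-9) = 7920 ft.
Field Y: ISA temp = 10.8°C, deviation -14.8°C, DA = 2100 + 120 × (-14.8) = 324 ft.
Field X is higher by 7920 − 324 = 7596 ft.

Field X by 7596 ft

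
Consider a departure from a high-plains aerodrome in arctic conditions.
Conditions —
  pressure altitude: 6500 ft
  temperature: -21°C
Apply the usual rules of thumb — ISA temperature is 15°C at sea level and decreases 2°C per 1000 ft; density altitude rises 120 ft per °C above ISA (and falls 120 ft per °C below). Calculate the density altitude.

ISA temperature at 6500 ft = 15 − 2 × (6500/1000) = 2°C.
ISA deviation = -21 − 2 = -23°C.
Density altitude = 6500 + 120 × (-23) = 6500 + (-2760) = 3740 ft.

3740 ft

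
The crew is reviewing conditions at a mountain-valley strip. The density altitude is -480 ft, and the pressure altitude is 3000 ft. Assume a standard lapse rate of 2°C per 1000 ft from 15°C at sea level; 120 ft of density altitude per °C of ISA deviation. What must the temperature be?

Density altitude − pressure altitude = -480 − 3000 = -3480 ft.
At 120 ft/°C that is an ISA deviation of -3480/120 = -29°C.
ISA temperature at 3000 ft = 15 − 2 × (3000/1000) = 9°C.
OAT = ISA + deviation = 9 + (-29) = -20°C.

-20°C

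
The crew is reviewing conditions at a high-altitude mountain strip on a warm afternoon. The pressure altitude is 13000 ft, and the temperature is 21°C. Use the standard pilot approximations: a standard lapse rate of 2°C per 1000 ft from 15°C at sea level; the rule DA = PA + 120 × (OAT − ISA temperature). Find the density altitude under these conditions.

16840 ft

ISA temperature at 13000 ft = 15 − 2 × (13000/1000) = -11°C.
ISA deviation = 21 − (-11) = +32°C.
Density altitude = 13000 + 120 × (32) = 13000 + (+3840) = 16840 ft.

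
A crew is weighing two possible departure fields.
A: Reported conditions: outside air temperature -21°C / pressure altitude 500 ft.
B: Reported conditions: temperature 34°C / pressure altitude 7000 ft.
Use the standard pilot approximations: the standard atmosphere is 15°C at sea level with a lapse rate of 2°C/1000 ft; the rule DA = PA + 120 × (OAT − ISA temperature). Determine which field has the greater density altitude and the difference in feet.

A: ISA temp = 14°C, deviation -35°C, DA = 500 + 120 × (-35) = -3700 ft.
B: ISA temp = 1°C, deviation +33°C, DA = 7000 + 120 × 33 = 10960 ft.
B is higher by 10960 − (-3700) = 14660 ft.

B by 14660 ft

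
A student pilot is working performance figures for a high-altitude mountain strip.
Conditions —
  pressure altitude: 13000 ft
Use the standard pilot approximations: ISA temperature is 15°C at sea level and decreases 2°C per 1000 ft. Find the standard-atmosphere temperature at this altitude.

-11°C

ISA temperature = 15 − 2 × (13000/1000) = 15 − 26 = -11°C.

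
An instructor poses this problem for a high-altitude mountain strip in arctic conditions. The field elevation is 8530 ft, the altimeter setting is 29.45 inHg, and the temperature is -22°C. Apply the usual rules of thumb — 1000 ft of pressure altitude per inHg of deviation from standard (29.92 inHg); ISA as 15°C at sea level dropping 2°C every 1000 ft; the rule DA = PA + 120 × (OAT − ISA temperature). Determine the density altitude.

Pressure altitude = 8530 + (29.92 − 29.45) × 1000 = 8530 + (+470) = 9000 ft.
ISA temperature at 9000 ft = 15 − 2 × (9000/1000) = -3°C.
ISA deviation = -22 − (-3) = -19°C.
Density altitude = 9000 + 120 × (-19) = 6720 ft.

6720 ft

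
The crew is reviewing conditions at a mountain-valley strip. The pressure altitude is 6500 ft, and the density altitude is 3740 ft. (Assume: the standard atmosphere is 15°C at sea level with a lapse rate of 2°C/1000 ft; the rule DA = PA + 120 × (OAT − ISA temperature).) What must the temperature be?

-21°C

Density altitude − pressure altitude = 3740 − 6500 = -2760 ft.
At 120 ft/°C that is an ISA deviation of -2760/120 = -23°C.
ISA temperature at 6500 ft = 15 − 2 × (6500/1000) = 2°C.
OAT = ISA + deviation = 2 + (-23) = -21°C.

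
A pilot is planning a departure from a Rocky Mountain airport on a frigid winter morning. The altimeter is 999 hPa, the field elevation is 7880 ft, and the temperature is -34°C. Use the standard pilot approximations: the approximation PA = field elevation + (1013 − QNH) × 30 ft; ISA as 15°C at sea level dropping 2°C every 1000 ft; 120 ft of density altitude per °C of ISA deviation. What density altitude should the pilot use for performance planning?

4412 ft

Pressure altitude = 7880 + (1013 − 999) × 30 = 7880 + (+420) = 8300 ft.
ISA temperature at 8300 ft = 15 − 2 × (8300/1000) = -1.6°C.
ISA deviation = -34 − (-1.6) = -32.4°C.
Density altitude = 8300 + 120 × (-32.4) = 4412 ft.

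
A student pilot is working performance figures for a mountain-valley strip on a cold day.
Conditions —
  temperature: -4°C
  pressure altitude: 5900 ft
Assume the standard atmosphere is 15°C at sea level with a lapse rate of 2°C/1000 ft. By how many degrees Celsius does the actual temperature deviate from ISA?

ISA-7.2°C

ISA temperature at 5900 ft = 15 − 2 × (5900/1000) = 3.2°C.
Deviation = OAT − ISA = -4 − 3.2 = -7.2°C.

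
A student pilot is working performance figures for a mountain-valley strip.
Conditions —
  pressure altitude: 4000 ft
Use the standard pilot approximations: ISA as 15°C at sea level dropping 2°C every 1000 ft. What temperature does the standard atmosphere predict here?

7°C

ISA temperature = 15 − 2 × (4000/1000) = 15 − 8 = 7°C.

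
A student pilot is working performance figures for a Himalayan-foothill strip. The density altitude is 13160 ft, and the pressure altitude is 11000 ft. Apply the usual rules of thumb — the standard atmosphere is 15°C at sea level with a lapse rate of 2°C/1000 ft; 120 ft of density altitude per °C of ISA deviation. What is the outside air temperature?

Density altitude − pressure altitude = 13160 − 11000 = +2160 ft.
At 120 ft/°C that is an ISA deviation of 2160/120 = +18°C.
ISA temperature at 11000 ft = 15 − 2 × (11000/1000) = -7°C.
OAT = ISA + deviation = -7 + (+18) = 11°C.

11°C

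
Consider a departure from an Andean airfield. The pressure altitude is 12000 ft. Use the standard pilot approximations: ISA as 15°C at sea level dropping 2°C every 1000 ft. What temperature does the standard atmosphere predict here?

-9°C

ISA temperature = 15 − 2 × (12000/1000) = 15 − 24 = -9°C.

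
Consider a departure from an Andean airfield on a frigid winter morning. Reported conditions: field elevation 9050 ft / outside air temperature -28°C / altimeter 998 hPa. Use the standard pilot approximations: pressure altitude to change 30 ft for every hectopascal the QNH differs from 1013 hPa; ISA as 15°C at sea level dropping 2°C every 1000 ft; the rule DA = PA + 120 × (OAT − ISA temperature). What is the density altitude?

6620 ft

Pressure altitude = 9050 + (1013 − 998) × 30 = 9050 + (+450) = 9500 ft.
ISA temperature at 9500 ft = 15 − 2 × (9500/1000) = -4°C.
ISA deviation = -28 − (-4) = -24°C.
Density altitude = 9500 + 120 × (-24) = 6620 ft.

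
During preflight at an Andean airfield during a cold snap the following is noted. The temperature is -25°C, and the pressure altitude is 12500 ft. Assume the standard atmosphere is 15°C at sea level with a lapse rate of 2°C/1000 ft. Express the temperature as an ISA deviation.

ISA temperature at 12500 ft = 15 − 2 × (12500/1000) = -10°C.
Deviation = OAT − ISA = -25 − (-10) = -15°C.

ISA-15°C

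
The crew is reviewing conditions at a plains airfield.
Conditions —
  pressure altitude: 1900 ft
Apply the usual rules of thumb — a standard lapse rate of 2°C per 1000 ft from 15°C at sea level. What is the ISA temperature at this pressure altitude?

11.2°C

ISA temperature = 15 − 2 × (1900/1000) = 15 − 3.8 = 11.2°C.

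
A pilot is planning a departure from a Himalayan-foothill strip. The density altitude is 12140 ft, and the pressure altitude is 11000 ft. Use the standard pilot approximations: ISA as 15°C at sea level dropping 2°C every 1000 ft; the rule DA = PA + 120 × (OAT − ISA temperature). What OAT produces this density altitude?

Density altitude − pressure altitude = 12140 − 11000 = +1140 ft.
At 120 ft/°C that is an ISA deviation of 1140/120 = +9.5°C.
ISA temperature at 11000 ft = 15 − 2 × (11000/1000) = -7°C.
OAT = ISA + deviation = -7 + (+9.5) = 2.5°C.

2.5°C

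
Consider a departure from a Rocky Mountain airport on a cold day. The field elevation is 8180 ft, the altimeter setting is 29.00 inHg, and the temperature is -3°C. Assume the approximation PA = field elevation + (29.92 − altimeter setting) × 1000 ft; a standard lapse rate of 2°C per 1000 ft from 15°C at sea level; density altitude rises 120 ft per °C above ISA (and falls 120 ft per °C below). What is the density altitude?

9124 ft

Pressure altitude = 8180 + (29.92 − 29.00) × 1000 = 8180 + (+920) = 9100 ft.
ISA temperature at 9100 ft = 15 − 2 × (9100/1000) = -3.2°C.
ISA deviation = -3 − (-3.2) = +0.2°C.
Density altitude = 9100 + 120 × (0.2) = 9124 ft.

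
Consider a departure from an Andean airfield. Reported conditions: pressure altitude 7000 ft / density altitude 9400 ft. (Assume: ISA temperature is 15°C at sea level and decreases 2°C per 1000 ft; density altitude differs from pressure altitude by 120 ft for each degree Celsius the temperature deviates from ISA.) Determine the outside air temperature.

Density altitude − pressure altitude = 9400 − 7000 = +2400 ft.
At 120 ft/°C that is an ISA deviation of 2400/120 = +20°C.
ISA temperature at 7000 ft = 15 − 2 × (7000/1000) = 1°C.
OAT = ISA + deviation = 1 + (+20) = 21°C.

21°C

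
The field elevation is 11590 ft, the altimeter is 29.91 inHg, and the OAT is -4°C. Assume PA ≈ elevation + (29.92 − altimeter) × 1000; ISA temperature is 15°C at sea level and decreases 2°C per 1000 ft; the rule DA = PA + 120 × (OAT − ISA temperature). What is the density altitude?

Pressure altitude = 11590 + (29.92 − 29.91) × 1000 = 11590 + (+10) = 11600 ft.
ISA temperature at 11600 ft = 15 − 2 × (11600/1000) = -8.2°C.
ISA deviation = -4 − (-8.2) = +4.2°C.
Density altitude = 11600 + 120 × (4.2) = 12104 ft.

12104 ft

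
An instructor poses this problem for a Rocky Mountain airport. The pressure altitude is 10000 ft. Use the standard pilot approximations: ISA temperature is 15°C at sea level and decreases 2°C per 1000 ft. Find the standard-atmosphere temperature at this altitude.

-5°C

ISA temperature = 15 − 2 × (10000/1000) = 15 − 20 = -5°C.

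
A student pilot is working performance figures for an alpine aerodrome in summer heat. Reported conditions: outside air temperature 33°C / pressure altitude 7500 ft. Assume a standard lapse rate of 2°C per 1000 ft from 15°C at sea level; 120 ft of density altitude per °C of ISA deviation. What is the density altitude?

ISA temperature at 7500 ft = 15 − 2 × (7500/1000) = 0°C.
ISA deviation = 33 − 0 = +33°C.
Density altitude = 7500 + 120 × (33) = 7500 + (+3960) = 11460 ft.

11460 ft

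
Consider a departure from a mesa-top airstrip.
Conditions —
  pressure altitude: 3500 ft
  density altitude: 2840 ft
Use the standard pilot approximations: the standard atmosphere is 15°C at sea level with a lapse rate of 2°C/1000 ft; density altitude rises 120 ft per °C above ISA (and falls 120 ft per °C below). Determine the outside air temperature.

2.5°C

Density altitude − pressure altitude = 2840 − 3500 = -660 ft.
At 120 ft/°C that is an ISA deviation of -660/120 = -5.5°C.
ISA temperature at 3500 ft = 15 − 2 × (3500/1000) = 8°C.
OAT = ISA + deviation = 8 + (-5.5) = 2.5°C.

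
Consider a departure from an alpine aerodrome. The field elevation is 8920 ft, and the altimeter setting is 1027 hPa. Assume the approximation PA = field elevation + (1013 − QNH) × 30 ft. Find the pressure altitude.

8500 ft

Pressure correction = (1013 − 1027) × 30 = -420 ft.
Pressure altitude = 8920 + (-420) = 8500 ft.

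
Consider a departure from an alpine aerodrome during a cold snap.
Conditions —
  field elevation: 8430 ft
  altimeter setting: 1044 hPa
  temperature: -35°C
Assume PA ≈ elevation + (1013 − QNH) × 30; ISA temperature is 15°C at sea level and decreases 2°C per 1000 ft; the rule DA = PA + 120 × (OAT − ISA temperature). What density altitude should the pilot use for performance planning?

Pressure altitude = 8430 + (1013 − 1044) × 30 = 8430 + (-930) = 7500 ft.
ISA temperature at 7500 ft = 15 − 2 × (7500/1000) = 0°C.
ISA deviation = -35 − 0 = -35°C.
Density altitude = 7500 + 120 × (-35) = 3300 ft.

3300 ft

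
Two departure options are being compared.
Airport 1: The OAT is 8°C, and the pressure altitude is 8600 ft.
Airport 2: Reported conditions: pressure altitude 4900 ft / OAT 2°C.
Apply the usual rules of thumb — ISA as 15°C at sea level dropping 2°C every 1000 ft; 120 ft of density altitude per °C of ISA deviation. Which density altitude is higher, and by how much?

Airport 1: ISA temp = -2.2°C, deviation +10.2°C, DA = 8600 + 120 × 10.2 = 9824 ft.
Airport 2: ISA temp = 5.2°C, deviation -3.2°C, DA = 4900 + 120 × (-3.2) = 4516 ft.
Airport 1 is higher by 9824 − 4516 = 5308 ft.

Airport 1 by 5308 ft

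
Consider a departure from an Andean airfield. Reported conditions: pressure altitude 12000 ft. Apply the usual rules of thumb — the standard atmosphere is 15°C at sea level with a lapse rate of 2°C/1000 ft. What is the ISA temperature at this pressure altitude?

ISA temperature = 15 − 2 × (12000/1000) = 15 − 24 = -9°C.

-9°C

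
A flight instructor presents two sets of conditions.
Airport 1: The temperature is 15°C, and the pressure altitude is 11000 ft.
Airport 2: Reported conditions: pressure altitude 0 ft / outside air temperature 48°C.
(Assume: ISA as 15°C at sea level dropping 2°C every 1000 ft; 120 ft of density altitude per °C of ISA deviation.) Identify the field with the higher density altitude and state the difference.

Airport 1 by 9680 ft

Airport 1: ISA temp = -7°C, deviation +22°C, DA = 11000 + 120 × 22 = 13640 ft.
Airport 2: ISA temp = 15°C, deviation +33°C, DA = 0 + 120 × 33 = 3960 ft.
Airport 1 is higher by 13640 − 3960 = 9680 ft.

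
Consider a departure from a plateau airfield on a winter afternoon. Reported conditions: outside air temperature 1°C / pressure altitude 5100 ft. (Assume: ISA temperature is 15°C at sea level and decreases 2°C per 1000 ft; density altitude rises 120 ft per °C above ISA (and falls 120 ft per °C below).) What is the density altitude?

ISA temperature at 5100 ft = 15 − 2 × (5100/1000) = 4.8°C.
ISA deviation = 1 − 4.8 = -3.8°C.
Density altitude = 5100 + 120 × (-3.8) = 5100 + (-456) = 4644 ft.

4644 ft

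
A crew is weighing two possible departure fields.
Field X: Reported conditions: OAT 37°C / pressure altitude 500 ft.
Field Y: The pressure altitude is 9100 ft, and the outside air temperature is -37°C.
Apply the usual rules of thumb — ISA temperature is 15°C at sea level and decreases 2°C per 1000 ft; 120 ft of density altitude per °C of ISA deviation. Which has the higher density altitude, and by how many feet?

Field X: ISA temp = 14°C, deviation +23°C, DA = 500 + 120 × 23 = 3260 ft.
Field Y: ISA temp = -3.2°C, deviation -33.8°C, DA = 9100 + 120 × (-33.8) = 5044 ft.
Field Y is higher by 5044 − 3260 = 1784 ft.

Field Y by 1784 ft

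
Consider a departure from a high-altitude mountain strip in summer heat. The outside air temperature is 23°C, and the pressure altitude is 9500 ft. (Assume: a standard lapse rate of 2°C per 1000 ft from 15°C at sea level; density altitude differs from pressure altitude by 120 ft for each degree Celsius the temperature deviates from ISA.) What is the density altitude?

12740 ft

ISA temperature at 9500 ft = 15 − 2 × (9500/1000) = -4°C.
ISA deviation = 23 − (-4) = +27°C.
Density altitude = 9500 + 120 × (27) = 9500 + (+3240) = 12740 ft.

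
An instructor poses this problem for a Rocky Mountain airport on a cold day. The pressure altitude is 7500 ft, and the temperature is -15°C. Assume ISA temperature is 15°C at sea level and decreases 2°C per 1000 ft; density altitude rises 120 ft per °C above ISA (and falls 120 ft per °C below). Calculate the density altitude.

ISA temperature at 7500 ft = 15 − 2 × (7500/1000) = 0°C.
ISA deviation = -15 − 0 = -15°C.
Density altitude = 7500 + 120 × (-15) = 7500 + (-1800) = 5700 ft.

5700 ft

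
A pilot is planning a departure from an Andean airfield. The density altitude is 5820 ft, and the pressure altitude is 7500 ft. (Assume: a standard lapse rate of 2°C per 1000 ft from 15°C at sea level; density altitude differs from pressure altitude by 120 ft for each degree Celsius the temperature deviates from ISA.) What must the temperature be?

Density altitude − pressure altitude = 5820 − 7500 = -1680 ft.
At 120 ft/°C that is an ISA deviation of -1680/120 = -14°C.
ISA temperature at 7500 ft = 15 − 2 × (7500/1000) = 0°C.
OAT = ISA + deviation = 0 + (-14) = -14°C.

-14°C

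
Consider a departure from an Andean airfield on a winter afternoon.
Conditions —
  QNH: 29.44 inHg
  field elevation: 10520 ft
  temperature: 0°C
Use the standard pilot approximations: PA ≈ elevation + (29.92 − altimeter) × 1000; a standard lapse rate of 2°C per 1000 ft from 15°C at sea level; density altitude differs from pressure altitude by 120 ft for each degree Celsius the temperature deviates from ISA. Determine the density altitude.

Pressure altitude = 10520 + (29.92 − 29.44) × 1000 = 10520 + (+480) = 11000 ft.
ISA temperature at 11000 ft = 15 − 2 × (11000/1000) = -7°C.
ISA deviation = 0 − (-7) = +7°C.
Density altitude = 11000 + 120 × (7) = 11840 ft.

11840 ft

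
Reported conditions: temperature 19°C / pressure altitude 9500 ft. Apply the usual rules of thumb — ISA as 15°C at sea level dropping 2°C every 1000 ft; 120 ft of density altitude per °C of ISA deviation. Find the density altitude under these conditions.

12260 ft

ISA temperature at 9500 ft = 15 − 2 × (9500/1000) = -4°C.
ISA deviation = 19 − (-4) = +23°C.
Density altitude = 9500 + 120 × (23) = 9500 + (+2760) = 12260 ft.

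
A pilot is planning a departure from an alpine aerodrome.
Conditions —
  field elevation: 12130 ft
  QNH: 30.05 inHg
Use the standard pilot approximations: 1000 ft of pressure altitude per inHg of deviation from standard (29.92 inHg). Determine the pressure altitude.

12000 ft

Pressure correction = (29.92 − 30.05) × 1000 = -130 ft.
Pressure altitude = 12130 + (-130) = 12000 ft.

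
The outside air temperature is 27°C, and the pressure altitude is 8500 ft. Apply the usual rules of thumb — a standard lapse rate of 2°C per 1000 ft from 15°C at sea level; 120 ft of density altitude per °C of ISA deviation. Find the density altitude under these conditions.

ISA temperature at 8500 ft = 15 − 2 × (8500/1000) = -2°C.
ISA deviation = 27 − (-2) = +29°C.
Density altitude = 8500 + 120 × (29) = 8500 + (+3480) = 11980 ft.

11980 ft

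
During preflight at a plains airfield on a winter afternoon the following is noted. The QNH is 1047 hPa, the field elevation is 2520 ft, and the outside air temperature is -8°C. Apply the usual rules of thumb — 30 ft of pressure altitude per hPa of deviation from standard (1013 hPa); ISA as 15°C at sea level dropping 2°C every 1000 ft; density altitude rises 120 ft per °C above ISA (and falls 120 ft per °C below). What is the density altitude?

-900 ft

Pressure altitude = 2520 + (1013 − 1047) × 30 = 2520 + (-1020) = 1500 ft.
ISA temperature at 1500 ft = 15 − 2 × (1500/1000) = 12°C.
ISA deviation = -8 − 12 = -20°C.
Density altitude = 1500 + 120 × (-20) = -900 ft.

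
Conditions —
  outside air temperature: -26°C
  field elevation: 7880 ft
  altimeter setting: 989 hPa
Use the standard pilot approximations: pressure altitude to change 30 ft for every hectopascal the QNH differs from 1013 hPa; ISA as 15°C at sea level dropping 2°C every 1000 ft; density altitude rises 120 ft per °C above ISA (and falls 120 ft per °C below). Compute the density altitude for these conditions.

5744 ft

Pressure altitude = 7880 + (1013 − 989) × 30 = 7880 + (+720) = 8600 ft.
ISA temperature at 8600 ft = 15 − 2 × (8600/1000) = -2.2°C.
ISA deviation = -26 − (-2.2) = -23.8°C.
Density altitude = 8600 + 120 × (-23.8) = 5744 ft.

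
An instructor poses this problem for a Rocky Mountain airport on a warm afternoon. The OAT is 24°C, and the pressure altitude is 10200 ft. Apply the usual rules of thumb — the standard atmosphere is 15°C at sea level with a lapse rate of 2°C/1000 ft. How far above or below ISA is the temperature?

ISA temperature at 10200 ft = 15 − 2 × (10200/1000) = -5.4°C.
Deviation = OAT − ISA = 24 − (-5.4) = +29.4°C.

ISA+29.4°C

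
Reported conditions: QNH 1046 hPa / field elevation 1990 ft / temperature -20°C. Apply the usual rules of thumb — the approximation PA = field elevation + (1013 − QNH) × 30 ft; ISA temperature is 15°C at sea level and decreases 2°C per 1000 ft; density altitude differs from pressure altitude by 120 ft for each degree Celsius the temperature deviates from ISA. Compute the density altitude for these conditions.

Pressure altitude = 1990 + (1013 − 1046) × 30 = 1990 + (-990) = 1000 ft.
ISA temperature at 1000 ft = 15 − 2 × (1000/1000) = 13°C.
ISA deviation = -20 − 13 = -33°C.
Density altitude = 1000 + 120 × (-33) = -2960 ft.

-2960 ft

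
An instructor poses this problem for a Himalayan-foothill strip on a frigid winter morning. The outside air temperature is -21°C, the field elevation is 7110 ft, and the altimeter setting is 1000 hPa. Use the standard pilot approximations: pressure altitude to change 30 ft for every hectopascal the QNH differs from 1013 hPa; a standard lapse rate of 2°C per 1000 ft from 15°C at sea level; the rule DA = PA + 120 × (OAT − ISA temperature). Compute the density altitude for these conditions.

4980 ft

Pressure altitude = 7110 + (1013 − 1000) × 30 = 7110 + (+390) = 7500 ft.
ISA temperature at 7500 ft = 15 − 2 × (7500/1000) = 0°C.
ISA deviation = -21 − 0 = -21°C.
Density altitude = 7500 + 120 × (-21) = 4980 ft.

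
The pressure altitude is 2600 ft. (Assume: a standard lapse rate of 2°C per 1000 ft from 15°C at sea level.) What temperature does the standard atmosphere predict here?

ISA temperature = 15 − 2 × (2600/1000) = 15 − 5.2 = 9.8°C.

9.8°C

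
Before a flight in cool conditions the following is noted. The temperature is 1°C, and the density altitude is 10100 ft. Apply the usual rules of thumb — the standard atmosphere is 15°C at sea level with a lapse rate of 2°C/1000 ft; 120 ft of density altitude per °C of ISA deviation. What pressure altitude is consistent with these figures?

DA = PA + 120 × (OAT − (15 − 2·PA/1000)) = PA + 120·OAT − 1800 + 0.24·PA = 1.24·PA + 120·OAT − 1800.
So 1.24·PA = 10100 − 120 × 1 + 1800 = 11780.
PA = 11780 / 1.24 = 9500 ft.

9500 ft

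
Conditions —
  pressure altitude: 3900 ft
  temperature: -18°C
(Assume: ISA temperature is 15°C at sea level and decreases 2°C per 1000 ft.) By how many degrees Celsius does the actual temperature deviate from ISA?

ISA-25.2°C

ISA temperature at 3900 ft = 15 − 2 × (3900/1000) = 7.2°C.
Deviation = OAT − ISA = -18 − 7.2 = -25.2°C.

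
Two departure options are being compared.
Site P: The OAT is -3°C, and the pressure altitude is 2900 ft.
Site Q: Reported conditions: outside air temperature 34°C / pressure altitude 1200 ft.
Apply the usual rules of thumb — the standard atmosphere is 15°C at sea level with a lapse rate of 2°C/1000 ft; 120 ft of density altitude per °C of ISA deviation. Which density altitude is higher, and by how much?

Site P: ISA temp = 9.2°C, deviation -12.2°C, DA = 2900 + 120 × (-12.2) = 1436 ft.
Site Q: ISA temp = 12.6°C, deviation +21.4°C, DA = 1200 + 120 × 21.4 = 3768 ft.
Site Q is higher by 3768 − 1436 = 2332 ft.

Site Q by 2332 ft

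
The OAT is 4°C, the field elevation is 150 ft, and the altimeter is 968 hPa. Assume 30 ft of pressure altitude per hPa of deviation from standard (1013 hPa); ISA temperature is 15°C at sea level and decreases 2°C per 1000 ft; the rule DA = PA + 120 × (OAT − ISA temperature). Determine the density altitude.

540 ft

Pressure altitude = 150 + (1013 − 968) × 30 = 150 + (+1350) = 1500 ft.
ISA temperature at 1500 ft = 15 − 2 × (1500/1000) = 12°C.
ISA deviation = 4 − 12 = -8°C.
Density altitude = 1500 + 120 × (-8) = 540 ft.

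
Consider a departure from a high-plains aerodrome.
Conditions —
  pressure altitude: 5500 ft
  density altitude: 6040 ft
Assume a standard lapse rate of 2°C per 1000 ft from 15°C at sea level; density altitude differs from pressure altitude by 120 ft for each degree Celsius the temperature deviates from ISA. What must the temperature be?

Density altitude − pressure altitude = 6040 − 5500 = +540 ft.
At 120 ft/°C that is an ISA deviation of 540/120 = +4.5°C.
ISA temperature at 5500 ft = 15 − 2 × (5500/1000) = 4°C.
OAT = ISA + deviation = 4 + (+4.5) = 8.5°C.

8.5°C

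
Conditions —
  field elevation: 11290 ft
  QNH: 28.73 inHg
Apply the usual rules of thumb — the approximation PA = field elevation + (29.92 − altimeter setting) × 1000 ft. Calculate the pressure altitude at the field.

Pressure correction = (29.92 − 28.73) × 1000 = +1190 ft.
Pressure altitude = 11290 + (+1190) = 12480 ft.

12480 ft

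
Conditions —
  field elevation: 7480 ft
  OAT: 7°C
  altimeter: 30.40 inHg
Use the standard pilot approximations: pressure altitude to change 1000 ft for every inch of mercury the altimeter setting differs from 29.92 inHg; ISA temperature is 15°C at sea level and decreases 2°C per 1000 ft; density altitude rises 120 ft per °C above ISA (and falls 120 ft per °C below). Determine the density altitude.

7720 ft

Pressure altitude = 7480 + (29.92 − 30.40) × 1000 = 7480 + (-480) = 7000 ft.
ISA temperature at 7000 ft = 15 − 2 × (7000/1000) = 1°C.
ISA deviation = 7 − 1 = +6°C.
Density altitude = 7000 + 120 × (6) = 7720 ft.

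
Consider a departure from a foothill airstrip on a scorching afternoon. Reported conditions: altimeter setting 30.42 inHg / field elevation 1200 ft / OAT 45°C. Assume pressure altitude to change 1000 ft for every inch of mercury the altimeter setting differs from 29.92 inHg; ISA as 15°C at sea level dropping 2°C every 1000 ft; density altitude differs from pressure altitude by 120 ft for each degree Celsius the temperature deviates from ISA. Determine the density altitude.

Pressure altitude = 1200 + (29.92 − 30.42) × 1000 = 1200 + (-500) = 700 ft.
ISA temperature at 700 ft = 15 − 2 × (700/1000) = 13.6°C.
ISA deviation = 45 − 13.6 = +31.4°C.
Density altitude = 700 + 120 × (31.4) = 4468 ft.

4468 ft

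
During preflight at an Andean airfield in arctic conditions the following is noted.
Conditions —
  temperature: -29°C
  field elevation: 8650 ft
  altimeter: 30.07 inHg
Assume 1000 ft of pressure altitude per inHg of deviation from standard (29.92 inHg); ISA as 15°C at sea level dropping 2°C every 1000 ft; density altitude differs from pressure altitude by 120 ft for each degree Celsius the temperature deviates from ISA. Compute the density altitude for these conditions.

Pressure altitude = 8650 + (29.92 − 30.07) × 1000 = 8650 + (-150) = 8500 ft.
ISA temperature at 8500 ft = 15 − 2 × (8500/1000) = -2°C.
ISA deviation = -29 − (-2) = -27°C.
Density altitude = 8500 + 120 × (-27) = 5260 ft.

5260 ft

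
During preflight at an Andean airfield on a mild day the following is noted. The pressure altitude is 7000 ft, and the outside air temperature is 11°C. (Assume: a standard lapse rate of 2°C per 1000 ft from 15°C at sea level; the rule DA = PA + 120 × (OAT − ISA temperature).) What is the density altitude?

ISA temperature at 7000 ft = 15 − 2 × (7000/1000) = 1°C.
ISA deviation = 11 − 1 = +10°C.
Density altitude = 7000 + 120 × (10) = 7000 + (+1200) = 8200 ft.

8200 ft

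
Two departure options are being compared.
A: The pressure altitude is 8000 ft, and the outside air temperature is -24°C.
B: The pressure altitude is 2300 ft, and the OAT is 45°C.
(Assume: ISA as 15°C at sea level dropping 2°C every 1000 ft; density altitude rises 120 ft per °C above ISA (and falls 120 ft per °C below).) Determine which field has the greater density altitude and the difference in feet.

B by 1212 ft

A: ISA temp = -1°C, deviation -23°C, DA = 8000 + 120 × (-23) = 5240 ft.
B: ISA temp = 10.4°C, deviation +34.6°C, DA = 2300 + 120 × 34.6 = 6452 ft.
B is higher by 6452 − 5240 = 1212 ft.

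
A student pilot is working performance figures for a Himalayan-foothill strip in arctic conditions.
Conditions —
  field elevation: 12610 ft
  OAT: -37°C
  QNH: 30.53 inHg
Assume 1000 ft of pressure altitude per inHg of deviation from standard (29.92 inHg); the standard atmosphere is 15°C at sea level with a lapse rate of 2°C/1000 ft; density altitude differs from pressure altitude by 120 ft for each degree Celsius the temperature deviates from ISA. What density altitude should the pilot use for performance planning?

8640 ft

Pressure altitude = 12610 + (29.92 − 30.53) × 1000 = 12610 + (-610) = 12000 ft.
ISA temperature at 12000 ft = 15 − 2 × (12000/1000) = -9°C.
ISA deviation = -37 − (-9) = -28°C.
Density altitude = 12000 + 120 × (-28) = 8640 ft.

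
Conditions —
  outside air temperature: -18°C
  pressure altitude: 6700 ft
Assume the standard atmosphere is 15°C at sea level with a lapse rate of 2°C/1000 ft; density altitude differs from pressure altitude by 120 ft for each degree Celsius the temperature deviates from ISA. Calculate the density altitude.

4348 ft

ISA temperature at 6700 ft = 15 − 2 × (6700/1000) = 1.6°C.
ISA deviation = -18 − 1.6 = -19.6°C.
Density altitude = 6700 + 120 × (-19.6) = 6700 + (-2352) = 4348 ft.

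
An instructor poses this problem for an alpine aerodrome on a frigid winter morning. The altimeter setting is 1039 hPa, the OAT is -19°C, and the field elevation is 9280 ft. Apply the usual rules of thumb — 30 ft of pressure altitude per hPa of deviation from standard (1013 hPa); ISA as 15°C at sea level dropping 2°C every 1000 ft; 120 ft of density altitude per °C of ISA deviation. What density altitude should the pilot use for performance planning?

Pressure altitude = 9280 + (1013 − 1039) × 30 = 9280 + (-780) = 8500 ft.
ISA temperature at 8500 ft = 15 − 2 × (8500/1000) = -2°C.
ISA deviation = -19 − (-2) = -17°C.
Density altitude = 8500 + 120 × (-17) = 6460 ft.

6460 ft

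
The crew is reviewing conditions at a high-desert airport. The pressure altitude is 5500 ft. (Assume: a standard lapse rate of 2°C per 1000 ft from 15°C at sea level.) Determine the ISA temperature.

ISA temperature = 15 − 2 × (5500/1000) = 15 − 11 = 4°C.

4°C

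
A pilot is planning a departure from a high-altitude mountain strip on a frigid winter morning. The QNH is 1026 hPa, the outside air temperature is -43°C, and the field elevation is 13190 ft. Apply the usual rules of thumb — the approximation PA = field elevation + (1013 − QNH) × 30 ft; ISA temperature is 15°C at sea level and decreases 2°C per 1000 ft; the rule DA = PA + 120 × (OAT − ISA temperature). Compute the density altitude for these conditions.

8912 ft

Pressure altitude = 13190 + (1013 − 1026) × 30 = 13190 + (-390) = 12800 ft.
ISA temperature at 12800 ft = 15 − 2 × (12800/1000) = -10.6°C.
ISA deviation = -43 − (-10.6) = -32.4°C.
Density altitude = 12800 + 120 × (-32.4) = 8912 ft.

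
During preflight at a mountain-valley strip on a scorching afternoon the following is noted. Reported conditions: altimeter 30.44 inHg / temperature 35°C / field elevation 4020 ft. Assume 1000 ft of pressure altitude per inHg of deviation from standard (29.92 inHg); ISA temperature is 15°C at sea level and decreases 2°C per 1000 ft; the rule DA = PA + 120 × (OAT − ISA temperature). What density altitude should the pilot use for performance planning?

6740 ft

Pressure altitude = 4020 + (29.92 − 30.44) × 1000 = 4020 + (-520) = 3500 ft.
ISA temperature at 3500 ft = 15 − 2 × (3500/1000) = 8°C.
ISA deviation = 35 − 8 = +27°C.
Density altitude = 3500 + 120 × (27) = 6740 ft.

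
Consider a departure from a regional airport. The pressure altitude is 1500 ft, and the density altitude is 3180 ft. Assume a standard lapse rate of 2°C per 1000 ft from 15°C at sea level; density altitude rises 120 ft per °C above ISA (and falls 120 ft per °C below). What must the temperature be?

26°C

Density altitude − pressure altitude = 3180 − 1500 = +1680 ft.
At 120 ft/°C that is an ISA deviation of 1680/120 = +14°C.
ISA temperature at 1500 ft = 15 − 2 × (1500/1000) = 12°C.
OAT = ISA + deviation = 12 + (+14) = 26°C.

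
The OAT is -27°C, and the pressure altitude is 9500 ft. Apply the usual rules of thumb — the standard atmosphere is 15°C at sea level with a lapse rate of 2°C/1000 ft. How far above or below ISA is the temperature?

ISA-23°C

ISA temperature at 9500 ft = 15 − 2 × (9500/1000) = -4°C.
Deviation = OAT − ISA = -27 − (-4) = -23°C.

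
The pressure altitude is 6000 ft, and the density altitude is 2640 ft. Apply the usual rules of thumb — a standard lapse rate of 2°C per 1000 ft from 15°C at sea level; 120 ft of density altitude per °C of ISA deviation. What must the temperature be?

Density altitude − pressure altitude = 2640 − 6000 = -3360 ft.
At 120 ft/°C that is an ISA deviation of -3360/120 = -28°C.
ISA temperature at 6000 ft = 15 − 2 × (6000/1000) = 3°C.
OAT = ISA + deviation = 3 + (-28) = -25°C.

-25°C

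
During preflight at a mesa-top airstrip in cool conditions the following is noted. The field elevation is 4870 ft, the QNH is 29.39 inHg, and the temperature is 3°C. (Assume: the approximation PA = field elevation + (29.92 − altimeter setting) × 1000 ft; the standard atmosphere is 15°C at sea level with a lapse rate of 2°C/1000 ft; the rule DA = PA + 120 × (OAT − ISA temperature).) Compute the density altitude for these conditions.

5256 ft

Pressure altitude = 4870 + (29.92 − 29.39) × 1000 = 4870 + (+530) = 5400 ft.
ISA temperature at 5400 ft = 15 − 2 × (5400/1000) = 4.2°C.
ISA deviation = 3 − 4.2 = -1.2°C.
Density altitude = 5400 + 120 × (-1.2) = 5256 ft.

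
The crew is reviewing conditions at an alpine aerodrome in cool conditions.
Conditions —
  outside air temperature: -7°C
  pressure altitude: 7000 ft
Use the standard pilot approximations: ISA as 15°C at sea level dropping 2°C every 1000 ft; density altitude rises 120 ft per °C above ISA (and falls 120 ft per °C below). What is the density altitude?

6040 ft

ISA temperature at 7000 ft = 15 − 2 × (7000/1000) = 1°C.
ISA deviation = -7 − 1 = -8°C.
Density altitude = 7000 + 120 × (-8) = 7000 + (-960) = 6040 ft.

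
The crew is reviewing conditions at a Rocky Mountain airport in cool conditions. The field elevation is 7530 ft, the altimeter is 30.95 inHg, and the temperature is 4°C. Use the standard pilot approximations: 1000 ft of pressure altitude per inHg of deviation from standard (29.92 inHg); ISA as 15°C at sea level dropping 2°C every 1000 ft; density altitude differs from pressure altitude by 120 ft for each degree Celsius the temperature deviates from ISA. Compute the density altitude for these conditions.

6740 ft

Pressure altitude = 7530 + (29.92 − 30.95) × 1000 = 7530 + (-1030) = 6500 ft.
ISA temperature at 6500 ft = 15 − 2 × (6500/1000) = 2°C.
ISA deviation = 4 − 2 = +2°C.
Density altitude = 6500 + 120 × (2) = 6740 ft.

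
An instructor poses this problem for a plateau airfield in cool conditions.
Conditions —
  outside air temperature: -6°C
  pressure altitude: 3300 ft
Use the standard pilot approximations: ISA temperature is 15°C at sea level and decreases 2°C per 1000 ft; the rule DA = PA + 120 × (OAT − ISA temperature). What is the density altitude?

1572 ft

ISA temperature at 3300 ft = 15 − 2 × (3300/1000) = 8.4°C.
ISA deviation = -6 − 8.4 = -14.4°C.
Density altitude = 3300 + 120 × (-14.4) = 3300 + (-1728) = 1572 ft.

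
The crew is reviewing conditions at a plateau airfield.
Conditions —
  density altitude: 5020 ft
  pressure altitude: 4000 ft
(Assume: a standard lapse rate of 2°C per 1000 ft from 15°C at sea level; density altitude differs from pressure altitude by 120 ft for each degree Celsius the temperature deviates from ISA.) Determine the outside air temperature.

Density altitude − pressure altitude = 5020 − 4000 = +1020 ft.
At 120 ft/°C that is an ISA deviation of 1020/120 = +8.5°C.
ISA temperature at 4000 ft = 15 − 2 × (4000/1000) = 7°C.
OAT = ISA + deviation = 7 + (+8.5) = 15.5°C.

15.5°C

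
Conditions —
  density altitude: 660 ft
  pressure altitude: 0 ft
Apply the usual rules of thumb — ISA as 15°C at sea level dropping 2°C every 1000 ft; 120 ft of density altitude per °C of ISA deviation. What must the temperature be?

Density altitude − pressure altitude = 660 − 0 = +660 ft.
At 120 ft/°C that is an ISA deviation of 660/120 = +5.5°C.
ISA temperature at 0 ft = 15 − 2 × (0/1000) = 15°C.
OAT = ISA + deviation = 15 + (+5.5) = 20.5°C.

20.5°C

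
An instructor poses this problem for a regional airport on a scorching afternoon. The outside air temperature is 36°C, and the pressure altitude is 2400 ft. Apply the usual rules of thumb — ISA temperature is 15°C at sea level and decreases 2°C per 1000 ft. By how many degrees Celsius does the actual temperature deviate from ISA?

ISA+25.8°C

ISA temperature at 2400 ft = 15 − 2 × (2400/1000) = 10.2°C.
Deviation = OAT − ISA = 36 − 10.2 = +25.8°C.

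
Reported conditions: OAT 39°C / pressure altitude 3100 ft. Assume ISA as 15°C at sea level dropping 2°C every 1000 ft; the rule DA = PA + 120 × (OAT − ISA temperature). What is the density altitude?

ISA temperature at 3100 ft = 15 − 2 × (3100/1000) = 8.8°C.
ISA deviation = 39 − 8.8 = +30.2°C.
Density altitude = 3100 + 120 × (30.2) = 3100 + (+3624) = 6724 ft.

6724 ft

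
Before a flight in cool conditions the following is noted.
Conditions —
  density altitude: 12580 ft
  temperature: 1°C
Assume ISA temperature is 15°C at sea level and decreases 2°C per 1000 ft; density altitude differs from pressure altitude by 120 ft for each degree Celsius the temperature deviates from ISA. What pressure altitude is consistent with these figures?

DA = PA + 120 × (OAT − (15 − 2·PA/1000)) = PA + 120·OAT − 1800 + 0.24·PA = 1.24·PA + 120·OAT − 1800.
So 1.24·PA = 12580 − 120 × 1 + 1800 = 14260.
PA = 14260 / 1.24 = 11500 ft.

11500 ft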